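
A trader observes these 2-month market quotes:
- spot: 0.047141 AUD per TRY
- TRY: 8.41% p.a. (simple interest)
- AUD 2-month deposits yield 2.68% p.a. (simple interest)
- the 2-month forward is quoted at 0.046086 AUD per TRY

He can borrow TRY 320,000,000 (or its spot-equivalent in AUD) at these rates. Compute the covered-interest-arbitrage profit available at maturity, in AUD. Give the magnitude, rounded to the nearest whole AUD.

T = 2/12 years.
Route A — deposit TRY, sell forward: 320,000,000 × 1.0140166667 × 0.046086 = AUD 14,954,231.07.
Route B — convert at spot, deposit AUD: 320,000,000 × 0.047141 × 1.0044666667 = AUD 15,152,500.20.
The quoted forward undervalues TRY, so borrow TRY, convert to AUD at spot, deposit the AUD at 2.68%, and buy TRY forward at 0.046086 to cover the loan.
Profit = 15,152,500.20 − 14,954,231.07 = AUD 198,269.

AUD 198,269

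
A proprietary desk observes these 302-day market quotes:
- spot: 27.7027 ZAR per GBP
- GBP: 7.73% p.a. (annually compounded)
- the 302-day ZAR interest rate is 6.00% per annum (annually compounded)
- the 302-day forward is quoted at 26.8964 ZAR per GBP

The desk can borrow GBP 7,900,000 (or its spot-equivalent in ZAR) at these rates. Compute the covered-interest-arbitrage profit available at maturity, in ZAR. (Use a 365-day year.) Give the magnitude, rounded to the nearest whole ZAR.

T = 302/365 years.
Route A — deposit GBP, sell forward: 7,900,000 × 1.06354351489 × 26.8964 = ZAR 225,983,385.17.
Route B — convert at spot, deposit ZAR: 7,900,000 × 27.7027 × 1.04939261505 = ZAR 229,660,969.50.
The quoted forward undervalues GBP, so borrow GBP, convert to ZAR at spot, deposit the ZAR at 6.00%, and buy GBP forward at 26.8964 to cover the loan.
Profit = 229,660,969.50 − 225,983,385.17 = ZAR 3,677,584.

ZAR 3,677,584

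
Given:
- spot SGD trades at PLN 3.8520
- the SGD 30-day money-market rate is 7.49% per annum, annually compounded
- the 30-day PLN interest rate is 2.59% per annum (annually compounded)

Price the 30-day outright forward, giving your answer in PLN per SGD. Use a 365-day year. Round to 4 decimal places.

T = 30/365 years.
PLN growth factor: (1 + 0.0259)^(30/365) = 1.0021039.
Growth of 1 SGD over T: (1 + 0.0749)^(30/365) = 1.0059542.
So F = 3.852 × 1.0021039 / 1.0059542 = 3.837256 (PLN/SGD).

3.8373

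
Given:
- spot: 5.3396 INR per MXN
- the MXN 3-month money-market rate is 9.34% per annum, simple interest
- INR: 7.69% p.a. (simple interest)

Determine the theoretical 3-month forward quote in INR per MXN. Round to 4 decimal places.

5.3181

T = 3/12 years.
INR growth factor: 1 + 0.0769×3/12 = 1.019225.
MXN growth factor: 1 + 0.0934×3/12 = 1.023350.
Forward (INR per MXN) = 5.3396 × 1.019225 / 1.023350 = 5.318077.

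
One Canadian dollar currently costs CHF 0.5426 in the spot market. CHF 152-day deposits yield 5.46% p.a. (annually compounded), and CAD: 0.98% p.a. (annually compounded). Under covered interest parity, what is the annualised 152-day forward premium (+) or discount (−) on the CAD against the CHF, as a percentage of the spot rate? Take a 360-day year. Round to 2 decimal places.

T = 152/360 years.
CIP forward (CHF per CAD) = 0.5426 × 1.0226998/1.0041261 = 0.5526367.
(F − S)/S ÷ T = (0.5526367 − 0.5426)/0.5426/(152/360) = 0.043810 → 4.38%.

+4.38%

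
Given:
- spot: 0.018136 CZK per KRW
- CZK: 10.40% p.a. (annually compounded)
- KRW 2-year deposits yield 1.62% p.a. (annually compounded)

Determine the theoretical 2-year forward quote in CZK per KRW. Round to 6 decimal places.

T = 2 years.
CZK growth factor: (1 + 0.1040)^2 = 1.218816.
KRW growth factor: (1 + 0.0162)^2 = 1.0326624.
So F = 0.018136 × 1.218816 / 1.0326624 = 0.02140530 (CZK/KRW).

0.021405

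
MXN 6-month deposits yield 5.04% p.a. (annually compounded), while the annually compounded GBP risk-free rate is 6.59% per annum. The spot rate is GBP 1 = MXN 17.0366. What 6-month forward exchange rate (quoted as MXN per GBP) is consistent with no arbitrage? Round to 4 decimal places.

16.9123

T = 6/12 years.
MXN accumulates by (1 + 0.0504)^(6/12) = 1.02489024.
GBP accumulates by (1 + 0.0659)^(6/12) = 1.03242433.
Forward (MXN per GBP) = 17.0366 × 1.02489024 / 1.03242433 = 16.912276.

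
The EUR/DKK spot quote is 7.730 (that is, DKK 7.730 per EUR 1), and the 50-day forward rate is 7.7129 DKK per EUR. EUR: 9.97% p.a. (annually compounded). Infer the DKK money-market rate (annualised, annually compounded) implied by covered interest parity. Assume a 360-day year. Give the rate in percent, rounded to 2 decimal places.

T = 50/360 years.
By CIP, F/S equals the DKK-to-EUR growth ratio: 7.7129/7.73 = 0.9977878.
EUR growth factor: (1 + 0.0997)^(50/360) = 1.0132871.
So the DKK growth factor = 1.0110455.
r = 1.0110455^(360/50) − 1 = 0.082303 → 8.23%.

8.23%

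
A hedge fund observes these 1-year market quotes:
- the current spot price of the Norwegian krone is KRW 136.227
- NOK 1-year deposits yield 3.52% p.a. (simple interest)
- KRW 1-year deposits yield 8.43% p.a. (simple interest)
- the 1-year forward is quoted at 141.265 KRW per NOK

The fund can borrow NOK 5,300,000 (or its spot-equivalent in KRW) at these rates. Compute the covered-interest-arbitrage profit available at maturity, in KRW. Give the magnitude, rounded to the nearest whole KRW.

KRW 7,809,063

T = 1 year.
Invest the NOK and cover forward: 5,300,000 × 1.035200 × 141.265 = KRW 775,058,898.40.
Convert at spot and invest in KRW: 5,300,000 × 136.227 × 1.084300 = KRW 782,867,961.33.
The quoted forward undervalues NOK, so borrow NOK, convert to KRW at spot, deposit the KRW at 8.43%, and buy NOK forward at 141.265 to cover the loan.
Profit = 782,867,961.33 − 775,058,898.40 = KRW 7,809,063.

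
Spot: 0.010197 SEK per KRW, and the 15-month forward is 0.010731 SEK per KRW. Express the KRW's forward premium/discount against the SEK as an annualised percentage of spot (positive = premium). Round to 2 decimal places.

T = 15/12 years.
Period premium: (0.010731 − 0.010197)/0.010197 = 0.0523683.
×(1/T) gives 4.19% p.a.

+4.19%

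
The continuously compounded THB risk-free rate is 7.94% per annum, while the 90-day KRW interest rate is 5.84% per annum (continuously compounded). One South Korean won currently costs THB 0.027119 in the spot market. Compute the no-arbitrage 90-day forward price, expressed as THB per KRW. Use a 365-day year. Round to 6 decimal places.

T = 90/365 years.
THB growth factor: e^(0.0794×90/365) = 1.019771.
KRW growth factor: e^(0.0584×90/365) = 1.0145042.
So F = 0.027119 × 1.019771 / 1.0145042 = 0.02725979 (THB/KRW).

0.027260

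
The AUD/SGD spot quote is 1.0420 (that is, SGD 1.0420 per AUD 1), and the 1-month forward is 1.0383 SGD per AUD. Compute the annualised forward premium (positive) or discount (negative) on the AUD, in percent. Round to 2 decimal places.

-4.26%

T = 1/12 years.
(F − S)/S = (1.0383 − 1.042)/1.042 = -0.0035509.
Annualise by dividing by T: -0.0035509 / (1/12) = -0.042611 → -4.26%.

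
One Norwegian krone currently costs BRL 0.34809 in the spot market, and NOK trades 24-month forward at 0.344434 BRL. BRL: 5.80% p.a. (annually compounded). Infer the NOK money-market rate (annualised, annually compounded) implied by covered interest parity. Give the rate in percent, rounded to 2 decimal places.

6.36%

T = 2 years.
By CIP, F/S equals the BRL-to-NOK growth ratio: 0.344434/0.34809 = 0.9894970.
The BRL side grows by (1 + 0.0580)^2 = 1.119364.
So the NOK growth factor = 1.1312455.
r = 1.1312455^(1/2) − 1 = 0.063600 → 6.36%.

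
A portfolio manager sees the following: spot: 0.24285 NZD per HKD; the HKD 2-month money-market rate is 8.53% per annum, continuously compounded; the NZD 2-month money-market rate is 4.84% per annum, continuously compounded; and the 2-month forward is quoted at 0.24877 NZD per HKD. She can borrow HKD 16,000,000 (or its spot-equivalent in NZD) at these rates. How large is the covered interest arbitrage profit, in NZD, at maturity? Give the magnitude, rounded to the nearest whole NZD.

NZD 120,240

T = 2/12 years.
Route A — deposit HKD, sell forward: 16,000,000 × 1.014318204 × 0.24877 = NZD 4,037,311.03.
Route B — convert at spot, deposit NZD: 16,000,000 × 0.24285 × 1.00809929 = NZD 3,917,070.60.
The quoted forward overvalues HKD, so borrow NZD, buy HKD at spot, deposit the HKD at 8.53%, and sell the proceeds forward at 0.24877.
The gap between the two covered legs is NZD 120,240.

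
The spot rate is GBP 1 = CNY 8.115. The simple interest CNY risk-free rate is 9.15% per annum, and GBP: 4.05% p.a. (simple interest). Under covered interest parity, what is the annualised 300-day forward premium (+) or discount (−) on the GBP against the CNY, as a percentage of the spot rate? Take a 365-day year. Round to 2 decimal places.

+4.94%

T = 300/365 years.
CIP forward (CNY per GBP) = 8.115 × 1.0752055/1.0332877 = 8.444204.
Annualised premium = (F − S)/S × (1/T) = (8.444204 − 8.115)/8.115 ÷ (300/365) = 4.94%.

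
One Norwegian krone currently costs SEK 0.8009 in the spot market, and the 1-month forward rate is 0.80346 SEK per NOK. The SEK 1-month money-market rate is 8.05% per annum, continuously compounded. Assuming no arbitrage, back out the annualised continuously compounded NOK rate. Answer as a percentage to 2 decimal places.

4.22%

T = 1/12 years.
F/S = 0.80346/0.8009 = 1.0031964 = (growth of SEK) / (growth of NOK).
SEK growth factor: e^(0.0805×1/12) = 1.0067309.
That pins the NOK growth at 1.0035232.
Take logs: ln 1.0035232 / (1/12) = 0.042204, so 4.22%.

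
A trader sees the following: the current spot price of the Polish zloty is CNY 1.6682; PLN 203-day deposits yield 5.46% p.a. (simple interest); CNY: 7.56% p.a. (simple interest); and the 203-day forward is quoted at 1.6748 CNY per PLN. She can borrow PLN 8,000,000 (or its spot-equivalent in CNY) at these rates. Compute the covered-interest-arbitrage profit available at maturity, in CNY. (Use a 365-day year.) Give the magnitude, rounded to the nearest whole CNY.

CNY 101,466

T = 203/365 years.
Invest the PLN and cover forward: 8,000,000 × 1.0303665753 × 1.6748 = CNY 13,805,263.52.
Convert at spot and invest in CNY: 8,000,000 × 1.6682 × 1.0420460274 = CNY 13,906,729.46.
The quoted forward undervalues PLN, so borrow PLN, convert to CNY at spot, deposit the CNY at 7.56%, and buy PLN forward at 1.6748 to cover the loan.
Profit = 13,906,729.46 − 13,805,263.52 = CNY 101,466.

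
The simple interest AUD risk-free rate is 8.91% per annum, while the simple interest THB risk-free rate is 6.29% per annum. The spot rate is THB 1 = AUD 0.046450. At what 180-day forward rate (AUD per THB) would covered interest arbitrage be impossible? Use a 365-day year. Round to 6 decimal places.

0.047032

T = 180/365 years.
Growth of 1 AUD over T: 1 + 0.0891×180/365 = 1.0439397.
Growth of 1 THB over T: 1 + 0.0629×180/365 = 1.0310192.
CIP: F = S · (grow AUD)/(grow THB) = 0.04645 × 1.0439397/1.0310192 = 0.04703210 AUD per THB.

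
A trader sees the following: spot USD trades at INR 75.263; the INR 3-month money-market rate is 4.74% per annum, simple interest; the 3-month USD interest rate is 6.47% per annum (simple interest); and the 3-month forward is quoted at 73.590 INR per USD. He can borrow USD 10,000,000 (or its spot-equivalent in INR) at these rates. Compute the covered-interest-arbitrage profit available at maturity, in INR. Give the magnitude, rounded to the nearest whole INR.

T = 3/12 years.
Invest the USD and cover forward: 10,000,000 × 1.016175 × 73.590 = INR 747,803,182.50.
Convert at spot and invest in INR: 10,000,000 × 75.263 × 1.011850 = INR 761,548,665.50.
The quoted forward undervalues USD, so borrow USD, convert to INR at spot, deposit the INR at 4.74%, and buy USD forward at 73.590 to cover the loan.
The gap between the two covered legs is INR 13,745,483.

INR 13,745,483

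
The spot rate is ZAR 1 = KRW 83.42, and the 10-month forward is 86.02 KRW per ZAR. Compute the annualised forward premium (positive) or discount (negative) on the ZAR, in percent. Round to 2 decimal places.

T = 10/12 years.
Period premium: (86.02 − 83.42)/83.42 = 0.0311676.
Per annum: 0.0311676 / (10/12) = 0.037401 = 3.74%.

+3.74%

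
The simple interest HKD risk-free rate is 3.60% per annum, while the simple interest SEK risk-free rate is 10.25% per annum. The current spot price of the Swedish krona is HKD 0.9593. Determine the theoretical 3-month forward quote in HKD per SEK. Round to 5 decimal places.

0.94375

T = 3/12 years.
HKD growth factor: 1 + 0.0360×3/12 = 1.009000.
SEK growth factor: 1 + 0.1025×3/12 = 1.025625.
Forward (HKD per SEK) = 0.9593 × 1.009000 / 1.025625 = 0.9437501.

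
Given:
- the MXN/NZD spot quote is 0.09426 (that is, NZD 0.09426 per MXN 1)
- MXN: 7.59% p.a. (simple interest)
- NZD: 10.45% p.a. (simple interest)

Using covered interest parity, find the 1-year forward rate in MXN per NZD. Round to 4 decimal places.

10.3342

T = 1 year.
NZD accumulates by 1 + 0.1045×1 = 1.104500.
MXN growth factor: 1 + 0.0759×1 = 1.075900.
Forward (NZD per MXN) = 0.09426 × 1.104500 / 1.075900 = 0.096765657.
Quoted the other way: 1/0.096765657 = 10.3342 MXN per NZD.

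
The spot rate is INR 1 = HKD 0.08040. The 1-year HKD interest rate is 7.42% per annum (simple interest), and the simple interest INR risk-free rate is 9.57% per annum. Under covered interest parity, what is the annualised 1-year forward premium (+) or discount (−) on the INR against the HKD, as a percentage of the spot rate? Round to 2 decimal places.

-1.96%

T = 1 year.
CIP forward (HKD per INR) = 0.0804 × 1.074200/1.095700 = 0.07882238.
(F − S)/S ÷ T = (0.07882238 − 0.0804)/0.0804/1 = -0.019622 → -1.96%.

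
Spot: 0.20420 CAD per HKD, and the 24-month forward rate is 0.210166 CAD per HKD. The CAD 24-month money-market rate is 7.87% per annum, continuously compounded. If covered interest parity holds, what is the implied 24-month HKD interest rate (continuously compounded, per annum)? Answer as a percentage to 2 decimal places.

6.43%

T = 2 years.
By CIP, F/S equals the CAD-to-HKD growth ratio: 0.210166/0.2042 = 1.0292165.
The CAD side grows by e^(0.0787×2) = 1.1704637.
That pins the HKD growth at 1.1372376.
Take logs: ln 1.1372376 / 2 = 0.064301, so 6.43%.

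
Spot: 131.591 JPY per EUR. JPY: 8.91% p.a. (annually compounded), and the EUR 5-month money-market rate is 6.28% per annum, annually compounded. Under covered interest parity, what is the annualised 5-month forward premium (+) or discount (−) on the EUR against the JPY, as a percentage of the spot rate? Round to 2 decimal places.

T = 5/12 years.
F = S · g_JPY/g_EUR = 131.591 × 1.0362031/1.0257026 = 132.938146.
Annualised premium = (F − S)/S × (1/T) = (132.938146 − 131.591)/131.591 ÷ (5/12) = 2.46%.

+2.46%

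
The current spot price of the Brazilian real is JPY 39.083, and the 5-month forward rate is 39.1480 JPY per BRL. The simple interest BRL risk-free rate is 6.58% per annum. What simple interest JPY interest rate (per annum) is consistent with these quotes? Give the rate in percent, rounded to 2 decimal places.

6.99%

T = 5/12 years.
CIP gives F = S · g_JPY/g_BRL, so g_JPY/g_BRL = 39.148/39.083 = 1.0016631.
BRL growth factor: 1 + 0.0658×5/12 = 1.0274167.
That pins the JPY growth at 1.0291254.
(1.0291254 − 1)/T = 0.069901, i.e. 6.99%.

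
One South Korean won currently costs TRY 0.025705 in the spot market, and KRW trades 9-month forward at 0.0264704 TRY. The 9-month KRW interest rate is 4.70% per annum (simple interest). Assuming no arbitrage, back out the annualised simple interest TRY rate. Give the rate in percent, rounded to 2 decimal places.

8.81%

T = 9/12 years.
CIP gives F = S · g_TRY/g_KRW, so g_TRY/g_KRW = 0.0264704/0.025705 = 1.0297763.
The KRW side grows by 1 + 0.0470×9/12 = 1.035250.
So the TRY growth factor = 1.0660759.
(1.0660759 − 1)/T = 0.088101, i.e. 8.81%.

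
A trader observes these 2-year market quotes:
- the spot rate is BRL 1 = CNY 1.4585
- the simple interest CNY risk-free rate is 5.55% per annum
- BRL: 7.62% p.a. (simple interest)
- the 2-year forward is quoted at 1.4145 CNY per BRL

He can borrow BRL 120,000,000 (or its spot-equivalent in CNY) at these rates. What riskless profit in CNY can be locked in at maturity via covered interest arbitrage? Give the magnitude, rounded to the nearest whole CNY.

CNY 1,161,156

T = 2 years.
Invest the BRL and cover forward: 120,000,000 × 1.152400 × 1.4145 = CNY 195,608,376.00.
Convert at spot and invest in CNY: 120,000,000 × 1.4585 × 1.111000 = CNY 194,447,220.00.
The quoted forward overvalues BRL, so borrow CNY, buy BRL at spot, deposit the BRL at 7.62%, and sell the proceeds forward at 1.4145.
Profit = 195,608,376.00 − 194,447,220.00 = CNY 1,161,156.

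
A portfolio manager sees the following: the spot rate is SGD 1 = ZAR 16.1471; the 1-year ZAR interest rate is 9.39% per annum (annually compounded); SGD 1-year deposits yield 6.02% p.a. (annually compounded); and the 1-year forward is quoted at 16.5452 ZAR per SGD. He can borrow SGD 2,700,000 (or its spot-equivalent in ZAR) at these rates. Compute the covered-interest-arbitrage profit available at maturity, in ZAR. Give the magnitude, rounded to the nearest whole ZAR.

ZAR 329,647

T = 1 year.
Route A — deposit SGD, sell forward: 2,700,000 × 1.060200 × 16.5452 = ZAR 47,361,296.81.
Route B — convert at spot, deposit ZAR: 2,700,000 × 16.1471 × 1.093900 = ZAR 47,690,944.26.
The quoted forward undervalues SGD, so borrow SGD, convert to ZAR at spot, deposit the ZAR at 9.39%, and buy SGD forward at 16.5452 to cover the loan.
Profit = 47,690,944.26 − 47,361,296.81 = ZAR 329,647.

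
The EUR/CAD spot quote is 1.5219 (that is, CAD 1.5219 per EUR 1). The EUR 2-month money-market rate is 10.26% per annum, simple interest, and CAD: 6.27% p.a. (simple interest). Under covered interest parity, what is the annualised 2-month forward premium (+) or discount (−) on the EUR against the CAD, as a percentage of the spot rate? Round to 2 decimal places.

T = 2/12 years.
F = S · g_CAD/g_EUR = 1.5219 × 1.010450/1.017100 = 1.5119495.
Annualised premium = (F − S)/S × (1/T) = (1.5119495 − 1.5219)/1.5219 ÷ (2/12) = -3.92%.

-3.92%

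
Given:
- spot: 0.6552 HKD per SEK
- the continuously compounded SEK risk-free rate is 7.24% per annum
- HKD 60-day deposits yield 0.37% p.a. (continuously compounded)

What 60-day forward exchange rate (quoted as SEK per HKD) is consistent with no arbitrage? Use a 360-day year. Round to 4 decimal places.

1.5438

T = 60/360 years.
HKD accumulates by e^(0.0037×60/360) = 1.0006169.
SEK growth factor: e^(0.0724×60/360) = 1.0121398.
So F = 0.6552 × 1.0006169 / 1.0121398 = 0.6477407 (HKD/SEK).
Invert for SEK per HKD: 1 / 0.6477407 = 1.5438.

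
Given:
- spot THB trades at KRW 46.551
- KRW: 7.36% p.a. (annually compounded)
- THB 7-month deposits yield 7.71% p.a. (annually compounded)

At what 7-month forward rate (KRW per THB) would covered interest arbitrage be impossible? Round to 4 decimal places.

46.4627

T = 7/12 years.
Growth of 1 KRW over T: (1 + 0.0736)^(7/12) = 1.04229693.
THB growth factor: (1 + 0.0771)^(7/12) = 1.04427773.
So F = 46.551 × 1.04229693 / 1.04427773 = 46.462701 (KRW/THB).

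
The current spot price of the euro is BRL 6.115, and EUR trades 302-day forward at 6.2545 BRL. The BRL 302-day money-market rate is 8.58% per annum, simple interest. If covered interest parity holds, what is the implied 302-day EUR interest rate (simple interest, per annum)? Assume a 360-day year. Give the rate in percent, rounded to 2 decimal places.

T = 302/360 years.
CIP gives F = S · g_BRL/g_EUR, so g_BRL/g_EUR = 6.2545/6.115 = 1.0228128.
The BRL side grows by 1 + 0.0858×302/360 = 1.0719767.
Hence g_EUR = 1.0480673.
r = (1.0480673 − 1)/(302/360) = 0.057299 → 5.73%.

5.73%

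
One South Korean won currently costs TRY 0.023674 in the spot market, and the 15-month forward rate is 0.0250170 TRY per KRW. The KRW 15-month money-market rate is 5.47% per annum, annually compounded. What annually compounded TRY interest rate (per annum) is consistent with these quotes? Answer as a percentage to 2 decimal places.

10.23%

T = 15/12 years.
By CIP, F/S equals the TRY-to-KRW growth ratio: 0.025017/0.023674 = 1.0567289.
KRW growth factor: (1 + 0.0547)^(15/12) = 1.0688363.
So the TRY growth factor = 1.1294702.
r = 1.1294702^(12/15) − 1 = 0.102300 → 10.23%.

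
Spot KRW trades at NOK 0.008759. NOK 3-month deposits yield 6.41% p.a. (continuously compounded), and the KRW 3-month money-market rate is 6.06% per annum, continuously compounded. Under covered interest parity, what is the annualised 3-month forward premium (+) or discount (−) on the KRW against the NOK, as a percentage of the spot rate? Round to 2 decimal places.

+0.35%

T = 3/12 years.
F = S · g_NOK/g_KRW = 0.008759 × 1.0161541/1.0152653 = 0.008766668.
(F − S)/S ÷ T = (0.008766668 − 0.008759)/0.008759/(3/12) = 0.003502 → 0.35%.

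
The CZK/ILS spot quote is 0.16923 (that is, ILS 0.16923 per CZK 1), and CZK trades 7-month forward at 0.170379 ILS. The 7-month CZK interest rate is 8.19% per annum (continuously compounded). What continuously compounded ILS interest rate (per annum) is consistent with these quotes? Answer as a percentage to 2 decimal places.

T = 7/12 years.
By CIP, F/S equals the ILS-to-CZK growth ratio: 0.170379/0.16923 = 1.0067896.
The CZK side grows by e^(0.0819×7/12) = 1.0489346.
So the ILS growth factor = 1.0560564.
Take logs: ln 1.0560564 / (7/12) = 0.093500, so 9.35%.

9.35%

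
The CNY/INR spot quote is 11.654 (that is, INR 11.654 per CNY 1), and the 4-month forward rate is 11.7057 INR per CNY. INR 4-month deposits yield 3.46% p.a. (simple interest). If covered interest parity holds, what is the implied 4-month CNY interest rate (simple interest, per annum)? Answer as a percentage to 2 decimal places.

2.12%

T = 4/12 years.
By CIP, F/S equals the INR-to-CNY growth ratio: 11.7057/11.654 = 1.0044362.
INR growth factor: 1 + 0.0346×4/12 = 1.0115333.
That pins the CNY growth at 1.0070658.
r = (1.0070658 − 1)/(4/12) = 0.021197 → 2.12%.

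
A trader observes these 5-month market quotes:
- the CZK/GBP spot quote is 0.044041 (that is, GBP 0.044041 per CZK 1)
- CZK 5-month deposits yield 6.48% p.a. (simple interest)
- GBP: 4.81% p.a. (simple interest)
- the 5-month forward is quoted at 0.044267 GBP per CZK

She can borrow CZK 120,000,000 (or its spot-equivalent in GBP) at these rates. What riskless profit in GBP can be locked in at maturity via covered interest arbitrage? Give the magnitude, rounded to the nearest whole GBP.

GBP 64,626

T = 5/12 years.
Keep in CZK, deliver into the forward: 120,000,000·1.027000·0.044267 = GBP 5,455,465.08.
Swap to GBP now, deposit: 120,000,000·0.044041·1.020041667 = GBP 5,390,838.61.
The quoted forward overvalues CZK, so borrow GBP, buy CZK at spot, deposit the CZK at 6.48%, and sell the proceeds forward at 0.044267.
Arbitrage profit = |5,455,465.08 − 5,390,838.61| = GBP 64,626.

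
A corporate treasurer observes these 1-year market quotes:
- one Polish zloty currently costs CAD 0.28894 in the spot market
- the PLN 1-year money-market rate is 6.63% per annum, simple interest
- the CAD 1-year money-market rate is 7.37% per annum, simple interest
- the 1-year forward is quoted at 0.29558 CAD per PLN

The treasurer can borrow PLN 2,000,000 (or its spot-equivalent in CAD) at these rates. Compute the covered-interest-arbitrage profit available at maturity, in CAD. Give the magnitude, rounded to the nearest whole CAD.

CAD 9,884

T = 1 year.
Route A — deposit PLN, sell forward: 2,000,000 × 1.066300 × 0.29558 = CAD 630,353.91.
Route B — convert at spot, deposit CAD: 2,000,000 × 0.28894 × 1.073700 = CAD 620,469.76.
The quoted forward overvalues PLN, so borrow CAD, buy PLN at spot, deposit the PLN at 6.63%, and sell the proceeds forward at 0.29558.
The gap between the two covered legs is CAD 9,884.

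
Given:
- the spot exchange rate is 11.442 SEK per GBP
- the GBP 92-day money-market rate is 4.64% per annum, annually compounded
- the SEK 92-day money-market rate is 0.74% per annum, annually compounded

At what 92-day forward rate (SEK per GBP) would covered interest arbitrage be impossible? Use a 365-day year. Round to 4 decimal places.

T = 92/365 years.
SEK accumulates by (1 + 0.0074)^(92/365) = 1.00186007.
GBP growth factor: (1 + 0.0464)^(92/365) = 1.01149772.
CIP: F = S · (grow SEK)/(grow GBP) = 11.442 × 1.00186007/1.01149772 = 11.332979 SEK per GBP.

11.3330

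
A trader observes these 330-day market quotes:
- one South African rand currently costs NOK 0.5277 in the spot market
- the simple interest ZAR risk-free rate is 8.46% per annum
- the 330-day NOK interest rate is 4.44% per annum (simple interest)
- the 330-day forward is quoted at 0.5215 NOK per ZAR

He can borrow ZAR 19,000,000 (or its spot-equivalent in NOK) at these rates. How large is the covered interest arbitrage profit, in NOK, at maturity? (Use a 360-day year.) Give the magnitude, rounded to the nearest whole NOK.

NOK 242,534

T = 330/360 years.
Keep in ZAR, deliver into the forward: 19,000,000·1.077550·0.5215 = NOK 10,676,904.18.
Swap to NOK now, deposit: 19,000,000·0.5277·1.040700 = NOK 10,434,370.41.
The quoted forward overvalues ZAR, so borrow NOK, buy ZAR at spot, deposit the ZAR at 8.46%, and sell the proceeds forward at 0.5215.
Profit = 10,676,904.18 − 10,434,370.41 = NOK 242,534.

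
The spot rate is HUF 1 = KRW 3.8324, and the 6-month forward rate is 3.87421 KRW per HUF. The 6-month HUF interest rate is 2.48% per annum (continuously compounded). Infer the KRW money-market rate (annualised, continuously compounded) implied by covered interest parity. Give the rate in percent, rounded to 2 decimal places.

4.65%

T = 6/12 years.
CIP gives F = S · g_KRW/g_HUF, so g_KRW/g_HUF = 3.87421/3.8324 = 1.0109096.
The HUF side grows by e^(0.0248×6/12) = 1.0124772.
So the KRW growth factor = 1.0235229.
Take logs: ln 1.0235229 / (6/12) = 0.046501, so 4.65%.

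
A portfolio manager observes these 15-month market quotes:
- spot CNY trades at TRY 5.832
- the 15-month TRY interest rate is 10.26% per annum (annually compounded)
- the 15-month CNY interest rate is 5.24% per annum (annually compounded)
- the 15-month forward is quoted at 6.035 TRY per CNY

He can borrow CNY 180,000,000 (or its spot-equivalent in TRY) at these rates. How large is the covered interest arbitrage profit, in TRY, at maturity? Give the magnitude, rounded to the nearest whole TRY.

T = 15/12 years.
Invest the CNY and cover forward: 180,000,000 × 1.06592353002 × 6.035 = TRY 1,157,912,730.66.
Convert at spot and invest in TRY: 180,000,000 × 5.832 × 1.129854410284 = TRY 1,186,075,965.74.
The quoted forward undervalues CNY, so borrow CNY, convert to TRY at spot, deposit the TRY at 10.26%, and buy CNY forward at 6.035 to cover the loan.
Arbitrage profit = |1,157,912,730.66 − 1,186,075,965.74| = TRY 28,163,235.

TRY 28,163,235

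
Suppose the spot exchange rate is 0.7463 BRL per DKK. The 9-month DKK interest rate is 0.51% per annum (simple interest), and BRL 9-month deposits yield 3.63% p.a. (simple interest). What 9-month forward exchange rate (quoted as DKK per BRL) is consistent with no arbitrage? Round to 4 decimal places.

T = 9/12 years.
BRL accumulates by 1 + 0.0363×9/12 = 1.027225.
DKK accumulates by 1 + 0.0051×9/12 = 1.003825.
Forward (BRL per DKK) = 0.7463 × 1.027225 / 1.003825 = 0.7636969.
Quoted the other way: 1/0.7636969 = 1.3094 DKK per BRL.

1.3094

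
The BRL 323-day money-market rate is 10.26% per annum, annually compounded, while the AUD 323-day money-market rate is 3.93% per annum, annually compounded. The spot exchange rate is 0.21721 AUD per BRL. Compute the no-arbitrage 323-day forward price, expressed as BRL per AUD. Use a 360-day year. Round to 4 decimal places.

T = 323/360 years.
AUD growth factor: (1 + 0.0393)^(323/360) = 1.0351906.
BRL growth factor: (1 + 0.1026)^(323/360) = 1.091587.
CIP: F = S · (grow AUD)/(grow BRL) = 0.21721 × 1.0351906/1.091587 = 0.2059879 AUD per BRL.
Quoted the other way: 1/0.2059879 = 4.8547 BRL per AUD.

4.8547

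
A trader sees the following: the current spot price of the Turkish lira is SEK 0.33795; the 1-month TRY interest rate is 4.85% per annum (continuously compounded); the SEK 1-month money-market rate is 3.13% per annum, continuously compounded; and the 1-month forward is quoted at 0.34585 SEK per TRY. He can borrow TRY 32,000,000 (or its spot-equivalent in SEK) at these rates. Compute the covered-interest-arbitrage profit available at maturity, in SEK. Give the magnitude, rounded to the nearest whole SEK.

T = 1/12 years.
Invest the TRY and cover forward: 32,000,000 × 1.0040498452 × 0.34585 = SEK 11,112,020.45.
Convert at spot and invest in SEK: 32,000,000 × 0.33795 × 1.002611738 = SEK 10,842,644.38.
The quoted forward overvalues TRY, so borrow SEK, buy TRY at spot, deposit the TRY at 4.85%, and sell the proceeds forward at 0.34585.
The gap between the two covered legs is SEK 269,376.

SEK 269,376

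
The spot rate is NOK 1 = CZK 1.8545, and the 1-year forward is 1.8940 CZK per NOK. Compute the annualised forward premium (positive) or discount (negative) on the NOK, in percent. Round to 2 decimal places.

+2.13%

T = 1 year.
NOK trades forward at +2.12995% vs spot over the period.
Per annum: 0.0212995 / 1 = 0.021299 = 2.13%.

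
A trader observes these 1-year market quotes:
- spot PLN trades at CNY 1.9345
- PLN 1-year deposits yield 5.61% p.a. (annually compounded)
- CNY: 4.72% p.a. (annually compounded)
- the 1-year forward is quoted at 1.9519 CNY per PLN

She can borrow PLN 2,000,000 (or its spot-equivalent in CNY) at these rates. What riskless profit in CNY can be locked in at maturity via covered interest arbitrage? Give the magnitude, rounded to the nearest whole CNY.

CNY 71,186

T = 1 year.
Route A — deposit PLN, sell forward: 2,000,000 × 1.056100 × 1.9519 = CNY 4,122,803.18.
Route B — convert at spot, deposit CNY: 2,000,000 × 1.9345 × 1.047200 = CNY 4,051,616.80.
The quoted forward overvalues PLN, so borrow CNY, buy PLN at spot, deposit the PLN at 5.61%, and sell the proceeds forward at 1.9519.
Profit = 4,122,803.18 − 4,051,616.80 = CNY 71,186.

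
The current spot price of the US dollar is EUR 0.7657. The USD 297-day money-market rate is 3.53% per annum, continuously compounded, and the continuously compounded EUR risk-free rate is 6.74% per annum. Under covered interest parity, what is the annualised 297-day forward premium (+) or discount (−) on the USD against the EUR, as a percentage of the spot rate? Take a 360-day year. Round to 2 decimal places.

+3.25%

T = 297/360 years.
No-arbitrage forward: 0.7657 × 1.057180 / 1.0295507 = 0.7862485 EUR/USD.
(F − S)/S ÷ T = (0.7862485 − 0.7657)/0.7657/(297/360) = 0.032529 → 3.25%.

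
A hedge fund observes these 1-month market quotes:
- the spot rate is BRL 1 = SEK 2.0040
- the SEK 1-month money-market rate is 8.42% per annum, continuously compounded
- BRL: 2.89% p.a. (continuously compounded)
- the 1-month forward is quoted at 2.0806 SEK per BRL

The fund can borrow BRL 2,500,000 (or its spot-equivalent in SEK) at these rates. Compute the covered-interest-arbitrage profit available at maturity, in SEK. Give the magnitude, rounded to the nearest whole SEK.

SEK 168,765

T = 1/12 years.
Keep in BRL, deliver into the forward: 2,500,000·1.002411236·2.0806 = SEK 5,214,042.04.
Swap to SEK now, deposit: 2,500,000·2.0040·1.007041341 = SEK 5,045,277.12.
The quoted forward overvalues BRL, so borrow SEK, buy BRL at spot, deposit the BRL at 2.89%, and sell the proceeds forward at 2.0806.
The gap between the two covered legs is SEK 168,765.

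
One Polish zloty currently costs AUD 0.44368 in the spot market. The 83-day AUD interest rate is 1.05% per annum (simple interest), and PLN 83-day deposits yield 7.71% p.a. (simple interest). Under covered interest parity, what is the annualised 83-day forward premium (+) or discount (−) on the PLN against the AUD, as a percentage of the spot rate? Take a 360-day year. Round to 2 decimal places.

-6.54%

T = 83/360 years.
No-arbitrage forward: 0.44368 × 1.0024208 / 1.0177758 = 0.43698628 AUD/PLN.
Annualised premium = (F − S)/S × (1/T) = (0.43698628 − 0.44368)/0.44368 ÷ (83/360) = -6.54%.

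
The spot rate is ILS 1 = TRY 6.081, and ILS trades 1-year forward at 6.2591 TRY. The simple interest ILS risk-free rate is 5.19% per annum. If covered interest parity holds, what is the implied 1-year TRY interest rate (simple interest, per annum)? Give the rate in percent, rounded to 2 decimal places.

T = 1 year.
F/S = 6.2591/6.081 = 1.0292879 = (growth of TRY) / (growth of ILS).
The ILS side grows by 1 + 0.0519×1 = 1.051900.
So the TRY growth factor = 1.0827079.
(1.0827079 − 1)/T = 0.082708, i.e. 8.27%.

8.27%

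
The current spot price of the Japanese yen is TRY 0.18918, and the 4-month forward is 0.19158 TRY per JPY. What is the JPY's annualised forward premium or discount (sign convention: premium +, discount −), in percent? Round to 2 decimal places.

+3.81%

T = 4/12 years.
JPY trades forward at +1.26863% vs spot over the period.
Per annum: 0.0126863 / (4/12) = 0.038059 = 3.81%.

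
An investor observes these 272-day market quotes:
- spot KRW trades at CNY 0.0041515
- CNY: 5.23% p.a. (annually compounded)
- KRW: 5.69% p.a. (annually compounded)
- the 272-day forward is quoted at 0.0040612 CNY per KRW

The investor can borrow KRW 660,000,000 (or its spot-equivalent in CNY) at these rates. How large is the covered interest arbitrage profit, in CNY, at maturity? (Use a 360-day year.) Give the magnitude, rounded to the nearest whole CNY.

T = 272/360 years.
Invest the KRW and cover forward: 660,000,000 × 1.042698971 × 0.0040612 = CNY 2,794,841.98.
Convert at spot and invest in CNY: 660,000,000 × 0.0041515 × 1.039268288 = CNY 2,847,584.72.
The quoted forward undervalues KRW, so borrow KRW, convert to CNY at spot, deposit the CNY at 5.23%, and buy KRW forward at 0.0040612 to cover the loan.
The gap between the two covered legs is CNY 52,743.

CNY 52,743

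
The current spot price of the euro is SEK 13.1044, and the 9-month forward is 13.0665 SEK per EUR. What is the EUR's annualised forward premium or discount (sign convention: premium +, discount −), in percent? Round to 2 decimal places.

T = 9/12 years.
(F − S)/S = (13.0665 − 13.1044)/13.1044 = -0.0028922.
×(1/T) gives -0.39% p.a.

-0.39%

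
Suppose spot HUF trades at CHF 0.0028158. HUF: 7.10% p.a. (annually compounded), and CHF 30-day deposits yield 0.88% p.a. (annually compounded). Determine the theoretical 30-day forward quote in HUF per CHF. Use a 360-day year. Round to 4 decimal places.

T = 30/360 years.
Growth of 1 CHF over T: (1 + 0.0088)^(30/360) = 1.000730392.
HUF accumulates by (1 + 0.0710)^(30/360) = 1.005732434.
Forward (CHF per HUF) = 0.0028158 × 1.000730392 / 1.005732434 = 0.00280179553.
Quoted the other way: 1/0.00280179553 = 356.9140 HUF per CHF.

356.9140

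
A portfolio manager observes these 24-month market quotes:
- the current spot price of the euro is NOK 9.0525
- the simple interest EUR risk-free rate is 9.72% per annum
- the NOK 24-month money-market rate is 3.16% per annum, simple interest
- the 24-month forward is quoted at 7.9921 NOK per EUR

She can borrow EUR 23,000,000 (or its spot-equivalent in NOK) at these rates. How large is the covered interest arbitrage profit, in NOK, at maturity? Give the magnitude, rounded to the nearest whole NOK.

T = 2 years.
Route A — deposit EUR, sell forward: 23,000,000 × 1.194400 × 7.9921 = NOK 219,552,577.52.
Route B — convert at spot, deposit NOK: 23,000,000 × 9.0525 × 1.063200 = NOK 221,366,214.00.
The quoted forward undervalues EUR, so borrow EUR, convert to NOK at spot, deposit the NOK at 3.16%, and buy EUR forward at 7.9921 to cover the loan.
Arbitrage profit = |219,552,577.52 − 221,366,214.00| = NOK 1,813,636.

NOK 1,813,636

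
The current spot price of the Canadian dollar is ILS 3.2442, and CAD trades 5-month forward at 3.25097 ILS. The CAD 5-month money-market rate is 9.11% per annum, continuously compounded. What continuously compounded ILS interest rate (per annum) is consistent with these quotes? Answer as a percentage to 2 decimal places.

9.61%

T = 5/12 years.
By CIP, F/S equals the ILS-to-CAD growth ratio: 3.25097/3.2442 = 1.0020868.
The CAD side grows by e^(0.0911×5/12) = 1.038688.
So the ILS growth factor = 1.0408555.
r = ln(1.0408555)/(5/12) = 0.096103 → 9.61%.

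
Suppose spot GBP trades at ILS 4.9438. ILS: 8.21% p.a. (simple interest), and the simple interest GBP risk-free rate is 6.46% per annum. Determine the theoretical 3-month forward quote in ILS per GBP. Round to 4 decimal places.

T = 3/12 years.
Growth of 1 ILS over T: 1 + 0.0821×3/12 = 1.020525.
Growth of 1 GBP over T: 1 + 0.0646×3/12 = 1.016150.
CIP: F = S · (grow ILS)/(grow GBP) = 4.9438 × 1.020525/1.016150 = 4.965085 ILS per GBP.

4.9651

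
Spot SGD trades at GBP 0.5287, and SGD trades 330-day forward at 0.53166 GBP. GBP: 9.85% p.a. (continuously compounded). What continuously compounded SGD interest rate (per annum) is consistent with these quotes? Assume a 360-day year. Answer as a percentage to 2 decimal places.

T = 330/360 years.
CIP gives F = S · g_GBP/g_SGD, so g_GBP/g_SGD = 0.53166/0.5287 = 1.0055986.
GBP growth factor: e^(0.0985×330/360) = 1.0944935.
That pins the SGD growth at 1.088400.
r = ln(1.088400)/(330/360) = 0.092410 → 9.24%.

9.24%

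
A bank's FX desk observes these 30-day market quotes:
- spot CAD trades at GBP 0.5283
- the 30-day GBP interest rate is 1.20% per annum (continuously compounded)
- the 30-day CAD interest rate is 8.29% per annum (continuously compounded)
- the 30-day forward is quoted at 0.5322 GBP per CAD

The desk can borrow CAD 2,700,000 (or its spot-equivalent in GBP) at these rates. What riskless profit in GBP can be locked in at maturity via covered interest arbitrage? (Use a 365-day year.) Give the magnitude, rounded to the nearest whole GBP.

GBP 18,947

T = 30/365 years.
Invest the CAD and cover forward: 2,700,000 × 1.006836965 × 0.5322 = GBP 1,446,764.31.
Convert at spot and invest in GBP: 2,700,000 × 0.5283 × 1.000986788 = GBP 1,427,817.56.
The quoted forward overvalues CAD, so borrow GBP, buy CAD at spot, deposit the CAD at 8.29%, and sell the proceeds forward at 0.5322.
Profit = 1,446,764.31 − 1,427,817.56 = GBP 18,947.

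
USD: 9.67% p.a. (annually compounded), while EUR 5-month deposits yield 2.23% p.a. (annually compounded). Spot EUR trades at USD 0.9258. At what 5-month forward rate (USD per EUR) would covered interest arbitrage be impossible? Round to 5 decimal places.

0.95330

T = 5/12 years.
USD accumulates by (1 + 0.0967)^(5/12) = 1.0392099.
EUR growth factor: (1 + 0.0223)^(5/12) = 1.0092319.
So F = 0.9258 × 1.0392099 / 1.0092319 = 0.9532998 (USD/EUR).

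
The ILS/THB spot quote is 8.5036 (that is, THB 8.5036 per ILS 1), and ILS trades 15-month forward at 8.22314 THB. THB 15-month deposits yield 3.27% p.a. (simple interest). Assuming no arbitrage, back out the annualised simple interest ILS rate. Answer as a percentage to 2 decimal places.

T = 15/12 years.
By CIP, F/S equals the THB-to-ILS growth ratio: 8.22314/8.5036 = 0.9670187.
THB growth factor: 1 + 0.0327×15/12 = 1.040875.
Hence g_ILS = 1.0763753.
(1.0763753 − 1)/T = 0.061100, i.e. 6.11%.

6.11%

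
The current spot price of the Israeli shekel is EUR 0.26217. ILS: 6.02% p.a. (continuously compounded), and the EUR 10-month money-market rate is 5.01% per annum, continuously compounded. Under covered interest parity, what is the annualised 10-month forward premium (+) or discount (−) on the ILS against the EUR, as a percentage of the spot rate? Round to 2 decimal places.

T = 10/12 years.
CIP forward (EUR per ILS) = 0.26217 × 1.0426338/1.0514463 = 0.25997267.
Annualised premium = (F − S)/S × (1/T) = (0.25997267 − 0.26217)/0.26217 ÷ (10/12) = -1.01%.

-1.01%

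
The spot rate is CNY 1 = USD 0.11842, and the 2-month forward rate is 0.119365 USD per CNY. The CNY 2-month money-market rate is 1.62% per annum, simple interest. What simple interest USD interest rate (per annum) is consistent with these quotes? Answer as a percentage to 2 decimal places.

T = 2/12 years.
By CIP, F/S equals the USD-to-CNY growth ratio: 0.119365/0.11842 = 1.0079801.
The CNY side grows by 1 + 0.0162×2/12 = 1.002700.
That pins the USD growth at 1.0107016.
r = (1.0107016 − 1)/(2/12) = 0.064210 → 6.42%.

6.42%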